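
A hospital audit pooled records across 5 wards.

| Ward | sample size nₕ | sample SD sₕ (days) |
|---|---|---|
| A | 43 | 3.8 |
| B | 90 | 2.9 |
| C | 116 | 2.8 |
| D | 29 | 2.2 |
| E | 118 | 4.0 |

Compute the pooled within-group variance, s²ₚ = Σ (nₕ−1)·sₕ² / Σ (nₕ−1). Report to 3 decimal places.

A: (43−1)·3.8² = 42·14.44 = 606.48
B: (90−1)·2.9² = 89·8.41 = 748.49
C: (116−1)·2.8² = 115·7.84 = 901.6
D: (29−1)·2.2² = 28·4.84 = 135.52
E: (118−1)·4.0² = 117·16 = 1872
Numerator = 4264.09; denominator = Σ(nₕ−1) = 391.
s²ₚ = 4264.09/391 = 10.90560... → 10.906.

10.906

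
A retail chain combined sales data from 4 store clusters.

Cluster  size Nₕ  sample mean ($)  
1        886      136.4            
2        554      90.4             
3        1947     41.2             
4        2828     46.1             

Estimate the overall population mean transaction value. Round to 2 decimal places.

N = 6215; weights Wₕ = Nₕ/N = (0.1426, 0.0891, 0.3133, 0.4550).
x̄_st = Σ Wₕ·x̄ₕ = 0.1426·136.4 + 0.0891·90.4 + 0.3133·41.2 + 0.4550·46.1 ≈ 61.3868...
→ 61.39.

61.39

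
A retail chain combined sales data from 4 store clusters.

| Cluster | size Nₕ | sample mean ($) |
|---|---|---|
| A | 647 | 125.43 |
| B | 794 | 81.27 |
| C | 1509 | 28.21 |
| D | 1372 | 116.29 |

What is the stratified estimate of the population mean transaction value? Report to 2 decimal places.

80.47

x̄_st = (Σ Nₕx̄ₕ) / (Σ Nₕ) = (647·125.43 + 794·81.27 + 1509·28.21 + 1372·116.29) / 4322
= 347800.36 / 4322 = 80.4721... → 80.47.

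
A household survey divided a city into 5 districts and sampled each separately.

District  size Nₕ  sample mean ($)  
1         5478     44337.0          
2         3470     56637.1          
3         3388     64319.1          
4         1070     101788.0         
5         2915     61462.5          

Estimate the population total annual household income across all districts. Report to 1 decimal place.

945398281.3

1: 5478·44337.0 = 242878086
2: 3470·56637.1 = 196530737
3: 3388·64319.1 = 217913110.8
4: 1070·101788.0 = 108913160
5: 2915·61462.5 = 179163187.5
τ̂ = Σ Nₕx̄ₕ = 945398281.3.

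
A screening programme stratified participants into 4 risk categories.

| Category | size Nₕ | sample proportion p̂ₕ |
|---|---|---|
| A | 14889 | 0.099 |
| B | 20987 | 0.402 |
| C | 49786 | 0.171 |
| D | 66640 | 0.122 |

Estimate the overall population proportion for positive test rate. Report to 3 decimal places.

0.174

Wₕ = Nₕ/N with N = 152302: 0.0978, 0.1378, 0.3269, 0.4376.
p̂_st = 0.0978·0.099 + 0.1378·0.402 + 0.3269·0.171 + 0.4376·0.122 ≈ 0.17435... → 0.174.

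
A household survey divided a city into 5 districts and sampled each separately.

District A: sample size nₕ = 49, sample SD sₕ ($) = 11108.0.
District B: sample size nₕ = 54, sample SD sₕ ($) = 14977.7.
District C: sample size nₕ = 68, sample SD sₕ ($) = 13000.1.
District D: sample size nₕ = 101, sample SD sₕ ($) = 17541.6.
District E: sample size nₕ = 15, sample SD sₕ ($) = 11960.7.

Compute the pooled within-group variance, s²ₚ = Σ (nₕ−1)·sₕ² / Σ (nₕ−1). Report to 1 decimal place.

219535252.9

Degrees of freedom: 48 + 53 + 67 + 100 + 14 = 282.
Σ(nₕ−1)sₕ² = 48·123387664 + 53·224331497.29 + 67·169002600.01 + 100·307707730.56 + 14·143058344.49 = 61908941307.9.
s²ₚ = 61908941307.9 / 282 = 219535252.865... → 219535252.9.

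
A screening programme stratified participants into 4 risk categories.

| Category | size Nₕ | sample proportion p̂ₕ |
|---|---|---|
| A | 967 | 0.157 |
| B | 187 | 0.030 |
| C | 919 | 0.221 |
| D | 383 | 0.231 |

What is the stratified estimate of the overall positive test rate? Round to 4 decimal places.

0.1828

N = 967 + 187 + 919 + 383 = 2456.
Overall proportion = Σ (Nₕ/N)·p̂ₕ.
Σ Nₕp̂ₕ = 151.819 + 5.61 + 203.099 + 88.473 = 449.001.
449.001 / 2456 = 0.182818... → 0.1828.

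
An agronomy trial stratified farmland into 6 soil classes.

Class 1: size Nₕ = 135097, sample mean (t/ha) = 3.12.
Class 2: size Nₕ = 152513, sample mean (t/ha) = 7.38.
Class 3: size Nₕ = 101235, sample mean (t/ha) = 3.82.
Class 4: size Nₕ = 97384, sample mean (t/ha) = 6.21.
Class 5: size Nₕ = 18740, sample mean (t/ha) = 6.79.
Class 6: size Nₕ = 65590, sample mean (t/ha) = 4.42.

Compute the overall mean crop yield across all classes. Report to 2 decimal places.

5.18

N = 135097 + 152513 + 101235 + 97384 + 18740 + 65590 = 570559.
The stratified mean weights each stratum mean by its population share Nₕ/N.
Σ Nₕx̄ₕ = 135097·3.12 + 152513·7.38 + 101235·3.82 + 97384·6.21 + 18740·6.79 + 65590·4.42 = 421502.64 + 1125545.94 + 386717.7 + 604754.64 + 127244.6 + 289907.8 = 2955673.32.
Divide by N: 2955673.32 / 570559 = 5.1803... → 5.18.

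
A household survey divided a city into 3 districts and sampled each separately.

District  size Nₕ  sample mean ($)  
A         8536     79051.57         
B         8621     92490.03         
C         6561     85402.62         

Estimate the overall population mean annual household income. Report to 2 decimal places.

85693.03

x̄_st = (Σ Nₕx̄ₕ) / (Σ Nₕ) = (8536·79051.57 + 8621·92490.03 + 6561·85402.62) / 23718
= 2032467339.97 / 23718 = 85693.0323... → 85693.03.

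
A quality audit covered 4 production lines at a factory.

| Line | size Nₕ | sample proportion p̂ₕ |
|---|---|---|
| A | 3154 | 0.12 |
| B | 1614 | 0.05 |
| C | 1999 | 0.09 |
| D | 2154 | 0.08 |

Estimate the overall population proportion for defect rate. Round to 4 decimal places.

0.0910

N = 3154 + 1614 + 1999 + 2154 = 8921.
Overall proportion = Σ (Nₕ/N)·p̂ₕ.
Σ Nₕp̂ₕ = 378.48 + 80.7 + 179.91 + 172.32 = 811.41.
811.41 / 8921 = 0.090955... → 0.0910.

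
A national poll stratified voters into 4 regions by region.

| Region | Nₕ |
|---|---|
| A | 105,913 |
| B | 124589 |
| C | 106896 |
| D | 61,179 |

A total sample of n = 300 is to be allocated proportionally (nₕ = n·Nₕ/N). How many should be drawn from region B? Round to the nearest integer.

94

Share of region B = 124589/398577 = 0.31258.
Allocate 300 × 0.31258 = 93.775... → 94.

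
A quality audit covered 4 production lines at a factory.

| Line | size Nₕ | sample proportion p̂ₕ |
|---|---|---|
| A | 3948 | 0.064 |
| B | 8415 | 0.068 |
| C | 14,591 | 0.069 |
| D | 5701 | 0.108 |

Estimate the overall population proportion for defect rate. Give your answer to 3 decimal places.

Wₕ = Nₕ/N with N = 32655: 0.1209, 0.2577, 0.4468, 0.1746.
p̂_st = 0.1209·0.064 + 0.2577·0.068 + 0.4468·0.069 + 0.1746·0.108 ≈ 0.07495... → 0.075.

0.075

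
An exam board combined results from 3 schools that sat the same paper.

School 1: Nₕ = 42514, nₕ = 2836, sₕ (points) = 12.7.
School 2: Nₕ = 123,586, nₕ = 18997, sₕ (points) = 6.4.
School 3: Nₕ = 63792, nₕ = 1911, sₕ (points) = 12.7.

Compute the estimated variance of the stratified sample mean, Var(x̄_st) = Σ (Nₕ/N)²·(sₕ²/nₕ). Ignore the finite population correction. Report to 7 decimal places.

N = 229892. Term for each stratum: Wₕ²sₕ²/nₕ.
Var(x̄_st) = 0.0019449903 + 0.0006231115 + 0.0064987746 = 0.0090668764 → 0.0090669.

0.0090669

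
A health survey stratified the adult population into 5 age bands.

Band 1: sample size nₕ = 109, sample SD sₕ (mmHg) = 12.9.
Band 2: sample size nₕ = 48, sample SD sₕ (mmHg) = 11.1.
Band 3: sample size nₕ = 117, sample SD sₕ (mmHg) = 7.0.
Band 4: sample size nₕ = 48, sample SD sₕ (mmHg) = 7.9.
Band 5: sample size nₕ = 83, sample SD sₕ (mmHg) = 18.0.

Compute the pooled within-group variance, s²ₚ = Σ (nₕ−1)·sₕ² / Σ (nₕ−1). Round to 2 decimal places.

147.37

Degrees of freedom: 108 + 47 + 116 + 47 + 82 = 400.
Σ(nₕ−1)sₕ² = 108·166.41 + 47·123.21 + 116·49 + 47·62.41 + 82·324 = 58948.42.
s²ₚ = 58948.42 / 400 = 147.3711... → 147.37.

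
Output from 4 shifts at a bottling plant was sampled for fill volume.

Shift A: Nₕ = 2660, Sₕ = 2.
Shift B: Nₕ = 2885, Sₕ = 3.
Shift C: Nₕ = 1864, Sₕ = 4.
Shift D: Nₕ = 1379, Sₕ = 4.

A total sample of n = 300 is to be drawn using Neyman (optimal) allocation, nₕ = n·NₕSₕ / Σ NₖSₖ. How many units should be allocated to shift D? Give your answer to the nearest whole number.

A: NₕSₕ = 2660·2 = 5320
B: NₕSₕ = 2885·3 = 8655
C: NₕSₕ = 1864·4 = 7456
D: NₕSₕ = 1379·4 = 5516
Σ NₕSₕ = 26947.
n_D = 300·5516/26947 = 61.409... → 61.

61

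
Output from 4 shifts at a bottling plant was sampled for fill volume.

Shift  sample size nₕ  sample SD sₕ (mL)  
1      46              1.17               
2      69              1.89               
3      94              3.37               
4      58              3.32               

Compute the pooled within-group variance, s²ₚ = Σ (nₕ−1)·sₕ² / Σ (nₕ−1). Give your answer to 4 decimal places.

Degrees of freedom: 45 + 68 + 93 + 57 = 263.
Σ(nₕ−1)sₕ² = 45·1.3689 + 68·3.5721 + 93·11.3569 + 57·11.0224 = 1988.9718.
s²ₚ = 1988.9718 / 263 = 7.562630... → 7.5626.

7.5626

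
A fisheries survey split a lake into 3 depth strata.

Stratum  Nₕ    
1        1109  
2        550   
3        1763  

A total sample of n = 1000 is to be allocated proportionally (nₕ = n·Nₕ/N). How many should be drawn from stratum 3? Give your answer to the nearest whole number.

N = 1109 + 550 + 1763 = 3422.
n_3 = 1000·1763/3422 = 515.196... → 515.

515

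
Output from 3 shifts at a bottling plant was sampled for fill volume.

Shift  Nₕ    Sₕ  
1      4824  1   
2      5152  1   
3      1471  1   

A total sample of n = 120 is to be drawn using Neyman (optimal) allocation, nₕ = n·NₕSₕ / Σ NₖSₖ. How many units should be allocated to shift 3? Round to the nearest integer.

Σ NₕSₕ = 4824·1 + 5152·1 + 1471·1 = 11447.
Share for 3: 1471/11447 = 0.12851.
n_3 = 120 × 0.12851 = 15.421... → 15.

15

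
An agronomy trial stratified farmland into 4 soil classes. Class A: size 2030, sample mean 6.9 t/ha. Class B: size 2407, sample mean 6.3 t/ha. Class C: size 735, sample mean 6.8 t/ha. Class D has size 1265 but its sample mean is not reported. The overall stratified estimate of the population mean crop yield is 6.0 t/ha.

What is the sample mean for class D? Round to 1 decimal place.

N = 2030 + 2407 + 735 + 1265 = 6437.
Overall total = μ·N = 6.0·6437 = 38622.
Subtract the known strata: 2030·6.9 + 2407·6.3 + 735·6.8 = 34169.1.
Remaining total for class D: 38622 − 34169.1 = 4452.9.
Divide by its size: 4452.9 / 1265 = 3.520... → 3.5.

3.5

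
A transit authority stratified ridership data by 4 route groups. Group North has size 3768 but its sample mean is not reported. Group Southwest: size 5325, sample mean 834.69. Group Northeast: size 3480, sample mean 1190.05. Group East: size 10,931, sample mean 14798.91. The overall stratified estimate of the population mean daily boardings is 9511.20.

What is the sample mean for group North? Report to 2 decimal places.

14118.43

N = 3768 + 5325 + 3480 + 10931 = 23504.
Overall total = μ·N = 9511.20·23504 = 223551244.8.
Subtract the known strata: 5325·834.69 + 3480·1190.05 + 10931·14798.91 = 170352983.46.
Remaining total for group North: 223551244.8 − 170352983.46 = 53198261.34.
Divide by its size: 53198261.34 / 3768 = 14118.4345... → 14118.43.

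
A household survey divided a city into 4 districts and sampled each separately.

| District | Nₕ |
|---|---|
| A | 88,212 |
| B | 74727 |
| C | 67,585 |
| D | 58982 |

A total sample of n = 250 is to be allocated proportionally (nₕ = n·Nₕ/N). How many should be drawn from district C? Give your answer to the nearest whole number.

N = 88212 + 74727 + 67585 + 58982 = 289506.
n_C = 250·67585/289506 = 58.362... → 58.

58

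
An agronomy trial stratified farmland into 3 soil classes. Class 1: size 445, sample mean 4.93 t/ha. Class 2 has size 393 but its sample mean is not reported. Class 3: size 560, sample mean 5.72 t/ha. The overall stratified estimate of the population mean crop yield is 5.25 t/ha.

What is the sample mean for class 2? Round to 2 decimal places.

Σ Nₕx̄ₕ = N·μ, so 393·x̄_2 = 1398·5.25 − (445·4.93 + 560·5.72).
= 7339.5 − 5397.05 = 1942.45.
x̄_2 = 1942.45 / 393 = 4.9426... → 4.94.

4.94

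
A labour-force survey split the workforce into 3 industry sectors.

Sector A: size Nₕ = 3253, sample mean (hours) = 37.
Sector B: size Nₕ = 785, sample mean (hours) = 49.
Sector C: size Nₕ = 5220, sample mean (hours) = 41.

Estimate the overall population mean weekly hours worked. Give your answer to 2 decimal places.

40.27

x̄_st = (Σ Nₕx̄ₕ) / (Σ Nₕ) = (3253·37 + 785·49 + 5220·41) / 9258
= 372846 / 9258 = 40.2728... → 40.27.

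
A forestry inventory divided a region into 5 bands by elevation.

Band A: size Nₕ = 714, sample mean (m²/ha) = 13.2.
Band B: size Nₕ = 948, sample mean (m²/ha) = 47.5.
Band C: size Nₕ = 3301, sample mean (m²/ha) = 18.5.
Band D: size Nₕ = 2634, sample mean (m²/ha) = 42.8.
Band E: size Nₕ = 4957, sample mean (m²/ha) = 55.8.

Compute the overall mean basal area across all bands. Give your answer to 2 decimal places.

x̄_st = (Σ Nₕx̄ₕ) / (Σ Nₕ) = (714·13.2 + 948·47.5 + 3301·18.5 + 2634·42.8 + 4957·55.8) / 12554
= 504859.1 / 12554 = 40.2150... → 40.21.

40.21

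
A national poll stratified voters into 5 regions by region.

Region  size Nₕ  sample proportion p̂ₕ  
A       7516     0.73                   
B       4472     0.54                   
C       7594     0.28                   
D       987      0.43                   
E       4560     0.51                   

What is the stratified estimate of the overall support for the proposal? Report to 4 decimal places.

0.5085

N = 7516 + 4472 + 7594 + 987 + 4560 = 25129.
Overall proportion = Σ (Nₕ/N)·p̂ₕ.
Σ Nₕp̂ₕ = 5486.68 + 2414.88 + 2126.32 + 424.41 + 2325.6 = 12777.89.
12777.89 / 25129 = 0.508492... → 0.5085.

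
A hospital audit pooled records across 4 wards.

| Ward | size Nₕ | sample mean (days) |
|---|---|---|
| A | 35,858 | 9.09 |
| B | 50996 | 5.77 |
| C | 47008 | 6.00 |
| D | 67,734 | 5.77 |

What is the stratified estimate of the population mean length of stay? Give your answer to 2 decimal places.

x̄_st = (Σ Nₕx̄ₕ) / (Σ Nₕ) = (35858·9.09 + 50996·5.77 + 47008·6.00 + 67734·5.77) / 201596
= 1293069.32 / 201596 = 6.4142... → 6.41.

6.41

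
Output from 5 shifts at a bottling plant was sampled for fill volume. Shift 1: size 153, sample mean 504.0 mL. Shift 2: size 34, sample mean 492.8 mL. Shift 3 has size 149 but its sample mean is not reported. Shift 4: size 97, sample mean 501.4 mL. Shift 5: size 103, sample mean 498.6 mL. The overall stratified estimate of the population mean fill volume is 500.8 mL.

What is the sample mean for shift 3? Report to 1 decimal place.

N = 153 + 34 + 149 + 97 + 103 = 536.
Overall total = μ·N = 500.8·536 = 268428.8.
Subtract the known strata: 153·504.0 + 34·492.8 + 97·501.4 + 103·498.6 = 193858.8.
Remaining total for shift 3: 268428.8 − 193858.8 = 74570.
Divide by its size: 74570 / 149 = 500.470... → 500.5.

500.5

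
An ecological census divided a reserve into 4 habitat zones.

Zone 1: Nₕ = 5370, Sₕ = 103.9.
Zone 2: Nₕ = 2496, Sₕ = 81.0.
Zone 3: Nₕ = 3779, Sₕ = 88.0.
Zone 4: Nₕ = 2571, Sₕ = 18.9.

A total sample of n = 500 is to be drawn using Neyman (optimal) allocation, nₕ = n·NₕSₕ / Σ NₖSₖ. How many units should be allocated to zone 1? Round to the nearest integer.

244

Σ NₕSₕ = 5370·103.9 + 2496·81.0 + 3779·88.0 + 2571·18.9 = 1141262.9.
Share for 1: 557943/1141262.9 = 0.48888.
n_1 = 500 × 0.48888 = 244.441... → 244.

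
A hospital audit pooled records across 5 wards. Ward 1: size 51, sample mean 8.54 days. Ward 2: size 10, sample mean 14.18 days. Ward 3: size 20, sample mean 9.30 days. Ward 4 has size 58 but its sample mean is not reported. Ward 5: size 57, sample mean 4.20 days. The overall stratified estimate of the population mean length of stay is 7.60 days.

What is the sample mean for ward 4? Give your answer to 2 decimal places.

8.39

N = 51 + 10 + 20 + 58 + 57 = 196.
Overall total = μ·N = 7.60·196 = 1489.6.
Subtract the known strata: 51·8.54 + 10·14.18 + 20·9.30 + 57·4.20 = 1002.74.
Remaining total for ward 4: 1489.6 − 1002.74 = 486.86.
Divide by its size: 486.86 / 58 = 8.3941... → 8.39.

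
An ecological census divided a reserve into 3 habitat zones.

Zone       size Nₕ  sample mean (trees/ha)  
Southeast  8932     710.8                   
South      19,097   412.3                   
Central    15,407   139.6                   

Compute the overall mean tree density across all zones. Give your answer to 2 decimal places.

N = 43436; weights Wₕ = Nₕ/N = (0.2056, 0.4397, 0.3547).
x̄_st = Σ Wₕ·x̄ₕ = 0.2056·710.8 + 0.4397·412.3 + 0.3547·139.6 ≈ 376.9540...
→ 376.95.

376.95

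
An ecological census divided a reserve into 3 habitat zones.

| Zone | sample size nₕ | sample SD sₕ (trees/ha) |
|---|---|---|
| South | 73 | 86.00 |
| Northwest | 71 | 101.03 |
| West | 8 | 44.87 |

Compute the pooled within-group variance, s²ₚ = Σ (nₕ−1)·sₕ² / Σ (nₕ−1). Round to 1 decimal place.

South: (73−1)·86.00² = 72·7396 = 532512
Northwest: (71−1)·101.03² = 70·10207.0609 = 714494.263
West: (8−1)·44.87² = 7·2013.3169 = 14093.2183
Numerator = 1261099.4813; denominator = Σ(nₕ−1) = 149.
s²ₚ = 1261099.4813/149 = 8463.755... → 8463.8.

8463.8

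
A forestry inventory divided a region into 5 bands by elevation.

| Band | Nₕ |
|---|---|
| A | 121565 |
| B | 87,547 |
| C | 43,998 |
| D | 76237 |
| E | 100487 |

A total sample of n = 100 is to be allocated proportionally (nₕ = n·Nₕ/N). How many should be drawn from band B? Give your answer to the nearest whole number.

N = 121565 + 87547 + 43998 + 76237 + 100487 = 429834.
n_B = 100·87547/429834 = 20.368... → 20.

20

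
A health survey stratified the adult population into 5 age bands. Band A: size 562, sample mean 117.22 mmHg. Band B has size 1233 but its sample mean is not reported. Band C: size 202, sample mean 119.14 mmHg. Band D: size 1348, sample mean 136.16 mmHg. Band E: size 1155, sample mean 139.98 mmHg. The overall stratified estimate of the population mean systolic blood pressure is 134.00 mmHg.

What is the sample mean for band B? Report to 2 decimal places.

136.12

N = 562 + 1233 + 202 + 1348 + 1155 = 4500.
Overall total = μ·N = 134.00·4500 = 603000.
Subtract the known strata: 562·117.22 + 202·119.14 + 1348·136.16 + 1155·139.98 = 435164.5.
Remaining total for band B: 603000 − 435164.5 = 167835.5.
Divide by its size: 167835.5 / 1233 = 136.1196... → 136.12.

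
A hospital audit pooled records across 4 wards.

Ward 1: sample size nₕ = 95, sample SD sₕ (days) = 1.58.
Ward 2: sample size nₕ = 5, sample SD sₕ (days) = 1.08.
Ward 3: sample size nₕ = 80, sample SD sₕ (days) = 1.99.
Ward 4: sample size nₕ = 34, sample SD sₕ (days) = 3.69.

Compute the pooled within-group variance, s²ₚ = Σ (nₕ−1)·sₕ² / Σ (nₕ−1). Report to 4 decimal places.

4.7691

1: (95−1)·1.58² = 94·2.4964 = 234.6616
2: (5−1)·1.08² = 4·1.1664 = 4.6656
3: (80−1)·1.99² = 79·3.9601 = 312.8479
4: (34−1)·3.69² = 33·13.6161 = 449.3313
Numerator = 1001.5064; denominator = Σ(nₕ−1) = 210.
s²ₚ = 1001.5064/210 = 4.769078... → 4.7691.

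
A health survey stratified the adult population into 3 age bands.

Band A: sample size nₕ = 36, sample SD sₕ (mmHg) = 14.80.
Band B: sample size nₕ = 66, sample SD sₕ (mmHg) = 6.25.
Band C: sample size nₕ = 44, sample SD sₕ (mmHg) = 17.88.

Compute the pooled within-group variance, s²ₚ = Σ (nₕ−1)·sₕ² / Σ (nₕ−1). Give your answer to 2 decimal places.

167.50

Degrees of freedom: 35 + 65 + 43 = 143.
Σ(nₕ−1)sₕ² = 35·219.04 + 65·39.0625 + 43·319.6944 = 23952.3217.
s²ₚ = 23952.3217 / 143 = 167.4988... → 167.50.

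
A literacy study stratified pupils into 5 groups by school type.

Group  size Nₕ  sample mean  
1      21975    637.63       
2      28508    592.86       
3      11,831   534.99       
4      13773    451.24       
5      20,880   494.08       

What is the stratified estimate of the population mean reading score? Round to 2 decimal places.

554.56

x̄_st = (Σ Nₕx̄ₕ) / (Σ Nₕ) = (21975·637.63 + 28508·592.86 + 11831·534.99 + 13773·451.24 + 20880·494.08) / 96967
= 53773957.74 / 96967 = 554.5594... → 554.56.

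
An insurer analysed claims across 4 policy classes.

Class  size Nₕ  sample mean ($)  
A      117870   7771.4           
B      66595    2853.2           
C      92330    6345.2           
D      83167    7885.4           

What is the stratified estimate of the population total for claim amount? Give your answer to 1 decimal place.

A: 117870·7771.4 = 916014918
B: 66595·2853.2 = 190008854
C: 92330·6345.2 = 585852316
D: 83167·7885.4 = 655805061.8
τ̂ = Σ Nₕx̄ₕ = 2347681149.8.

2347681149.8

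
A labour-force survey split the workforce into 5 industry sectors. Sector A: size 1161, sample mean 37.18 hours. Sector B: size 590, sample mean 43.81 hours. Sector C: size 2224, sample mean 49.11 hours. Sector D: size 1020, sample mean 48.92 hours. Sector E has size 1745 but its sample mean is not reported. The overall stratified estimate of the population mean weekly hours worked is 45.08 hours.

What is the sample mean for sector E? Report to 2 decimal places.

Σ Nₕx̄ₕ = N·μ, so 1745·x̄_E = 6740·45.08 − (1161·37.18 + 590·43.81 + 2224·49.11 + 1020·48.92).
= 303839.2 − 228132.92 = 75706.28.
x̄_E = 75706.28 / 1745 = 43.3847... → 43.38.

43.38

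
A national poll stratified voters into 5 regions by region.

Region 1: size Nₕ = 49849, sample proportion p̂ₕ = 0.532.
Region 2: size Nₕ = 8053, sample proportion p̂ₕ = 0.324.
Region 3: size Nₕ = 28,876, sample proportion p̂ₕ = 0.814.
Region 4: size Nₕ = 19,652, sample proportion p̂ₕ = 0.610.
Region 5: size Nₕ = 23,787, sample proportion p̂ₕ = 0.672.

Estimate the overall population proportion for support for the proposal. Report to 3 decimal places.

N = 49849 + 8053 + 28876 + 19652 + 23787 = 130217.
Overall proportion = Σ (Nₕ/N)·p̂ₕ.
Σ Nₕp̂ₕ = 26519.668 + 2609.172 + 23505.064 + 11987.72 + 15984.864 = 80606.488.
80606.488 / 130217 = 0.61902... → 0.619.

0.619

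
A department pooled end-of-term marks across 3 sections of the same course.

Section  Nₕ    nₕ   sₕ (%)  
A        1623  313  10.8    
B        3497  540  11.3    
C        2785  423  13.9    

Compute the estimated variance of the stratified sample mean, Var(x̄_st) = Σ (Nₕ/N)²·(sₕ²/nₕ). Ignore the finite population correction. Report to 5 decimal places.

0.11868

N = 7905; Wₕ = Nₕ/N.
section A: (1623/7905)²·10.8²/313 = 0.01570856
section B: (3497/7905)²·11.3²/540 = 0.04627545
section C: (2785/7905)²·13.9²/423 = 0.05669384
Sum = 0.11867785 → 0.11868.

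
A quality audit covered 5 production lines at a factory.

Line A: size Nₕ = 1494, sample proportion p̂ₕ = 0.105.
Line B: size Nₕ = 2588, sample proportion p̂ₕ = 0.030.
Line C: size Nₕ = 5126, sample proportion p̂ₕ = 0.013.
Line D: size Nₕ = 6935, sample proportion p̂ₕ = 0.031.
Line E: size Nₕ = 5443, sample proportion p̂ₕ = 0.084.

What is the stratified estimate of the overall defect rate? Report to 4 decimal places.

0.0451

Wₕ = Nₕ/N with N = 21586: 0.0692, 0.1199, 0.2375, 0.3213, 0.2522.
p̂_st = 0.0692·0.105 + 0.1199·0.030 + 0.2375·0.013 + 0.3213·0.031 + 0.2522·0.084 ≈ 0.045091... → 0.0451.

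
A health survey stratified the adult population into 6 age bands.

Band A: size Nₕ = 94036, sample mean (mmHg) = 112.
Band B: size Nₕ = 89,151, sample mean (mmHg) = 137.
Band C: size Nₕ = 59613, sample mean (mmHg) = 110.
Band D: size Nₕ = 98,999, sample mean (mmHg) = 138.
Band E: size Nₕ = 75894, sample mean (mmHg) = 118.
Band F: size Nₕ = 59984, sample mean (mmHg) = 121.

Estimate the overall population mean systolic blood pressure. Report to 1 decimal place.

123.9

N = 477677; weights Wₕ = Nₕ/N = (0.1969, 0.1866, 0.1248, 0.2073, 0.1589, 0.1256).
x̄_st = Σ Wₕ·x̄ₕ = 0.1969·112 + 0.1866·137 + 0.1248·110 + 0.2073·138 + 0.1589·118 + 0.1256·121 ≈ 123.888...
→ 123.9.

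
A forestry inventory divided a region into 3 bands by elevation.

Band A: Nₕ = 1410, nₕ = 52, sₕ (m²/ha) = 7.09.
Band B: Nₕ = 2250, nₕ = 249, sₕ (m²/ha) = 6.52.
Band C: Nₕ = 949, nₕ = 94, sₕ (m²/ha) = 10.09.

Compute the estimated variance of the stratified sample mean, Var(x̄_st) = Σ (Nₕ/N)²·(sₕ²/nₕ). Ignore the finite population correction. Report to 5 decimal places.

0.17708

N = 4609. Term for each stratum: Wₕ²sₕ²/nₕ.
Var(x̄_st) = 0.09047195 + 0.04068623 + 0.04591700 = 0.17707518 → 0.17708.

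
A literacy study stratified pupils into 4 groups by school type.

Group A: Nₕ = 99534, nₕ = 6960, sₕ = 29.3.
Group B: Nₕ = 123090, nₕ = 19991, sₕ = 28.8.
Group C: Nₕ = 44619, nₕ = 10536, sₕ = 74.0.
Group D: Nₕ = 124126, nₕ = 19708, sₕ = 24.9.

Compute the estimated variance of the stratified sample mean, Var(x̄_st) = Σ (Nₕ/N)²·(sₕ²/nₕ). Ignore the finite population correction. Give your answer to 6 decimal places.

0.022002

N = 391369. Term for each stratum: Wₕ²sₕ²/nₕ.
Var(x̄_st) = 0.007978037 + 0.004104149 + 0.006755453 + 0.003164527 = 0.022002167 → 0.022002.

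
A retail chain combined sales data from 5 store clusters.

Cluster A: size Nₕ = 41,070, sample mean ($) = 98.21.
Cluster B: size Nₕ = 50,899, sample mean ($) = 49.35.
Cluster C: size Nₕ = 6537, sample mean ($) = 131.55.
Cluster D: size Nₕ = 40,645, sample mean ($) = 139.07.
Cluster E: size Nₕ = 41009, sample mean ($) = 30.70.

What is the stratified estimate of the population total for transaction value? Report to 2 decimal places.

14316769.15

Population total = Σ Nₕ·x̄ₕ (each stratum's size times its mean).
41070·98.21 + 50899·49.35 + 6537·131.55 + 40645·139.07 + 41009·30.70 = 4033484.7 + 2511865.65 + 859942.35 + 5652500.15 + 1258976.3 = 14316769.15.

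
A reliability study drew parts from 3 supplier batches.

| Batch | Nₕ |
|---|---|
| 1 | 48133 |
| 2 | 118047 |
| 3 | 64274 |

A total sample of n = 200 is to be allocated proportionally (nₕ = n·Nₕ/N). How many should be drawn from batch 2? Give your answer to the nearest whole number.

Share of batch 2 = 118047/230454 = 0.51224.
Allocate 200 × 0.51224 = 102.447... → 102.

102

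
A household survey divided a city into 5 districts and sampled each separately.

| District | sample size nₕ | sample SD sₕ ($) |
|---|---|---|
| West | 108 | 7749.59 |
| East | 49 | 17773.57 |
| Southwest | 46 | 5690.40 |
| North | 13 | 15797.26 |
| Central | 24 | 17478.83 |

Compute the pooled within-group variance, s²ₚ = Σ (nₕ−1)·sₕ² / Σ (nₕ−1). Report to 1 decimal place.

140713559.0

West: (108−1)·7749.59² = 107·60056145.1681 = 6426007532.9867
East: (49−1)·17773.57² = 48·315899790.5449 = 15163189946.1552
Southwest: (46−1)·5690.40² = 45·32380652.16 = 1457129347.2
North: (13−1)·15797.26² = 12·249553423.5076 = 2994641082.0912
Central: (24−1)·17478.83² = 23·305509498.1689 = 7026718457.8847
Numerator = 33067686366.3178; denominator = Σ(nₕ−1) = 235.
s²ₚ = 33067686366.3178/235 = 140713559.006... → 140713559.0.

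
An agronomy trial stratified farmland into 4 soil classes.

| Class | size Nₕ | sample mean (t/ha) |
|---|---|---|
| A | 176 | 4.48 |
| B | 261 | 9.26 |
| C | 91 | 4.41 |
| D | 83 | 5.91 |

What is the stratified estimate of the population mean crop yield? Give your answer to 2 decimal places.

x̄_st = (Σ Nₕx̄ₕ) / (Σ Nₕ) = (176·4.48 + 261·9.26 + 91·4.41 + 83·5.91) / 611
= 4097.18 / 611 = 6.7057... → 6.71.

6.71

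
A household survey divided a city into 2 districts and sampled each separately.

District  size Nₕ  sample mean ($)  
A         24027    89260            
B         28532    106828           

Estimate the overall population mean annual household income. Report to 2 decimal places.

98796.90

x̄_st = (Σ Nₕx̄ₕ) / (Σ Nₕ) = (24027·89260 + 28532·106828) / 52559
= 5192666516 / 52559 = 98796.9047... → 98796.90.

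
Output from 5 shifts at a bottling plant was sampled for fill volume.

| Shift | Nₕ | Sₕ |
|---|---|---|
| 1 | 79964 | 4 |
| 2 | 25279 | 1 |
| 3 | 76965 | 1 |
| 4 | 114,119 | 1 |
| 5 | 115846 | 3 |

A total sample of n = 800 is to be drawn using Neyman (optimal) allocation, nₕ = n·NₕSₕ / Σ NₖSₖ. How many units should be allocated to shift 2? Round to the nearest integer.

1: NₕSₕ = 79964·4 = 319856
2: NₕSₕ = 25279·1 = 25279
3: NₕSₕ = 76965·1 = 76965
4: NₕSₕ = 114119·1 = 114119
5: NₕSₕ = 115846·3 = 347538
Σ NₕSₕ = 883757.
n_2 = 800·25279/883757 = 22.883... → 23.

23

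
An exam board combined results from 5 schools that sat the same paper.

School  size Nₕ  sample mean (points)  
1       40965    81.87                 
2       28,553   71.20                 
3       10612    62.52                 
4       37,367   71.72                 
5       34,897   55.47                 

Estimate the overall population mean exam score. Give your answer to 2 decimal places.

x̄_st = (Σ Nₕx̄ₕ) / (Σ Nₕ) = (40965·81.87 + 28553·71.20 + 10612·62.52 + 37367·71.72 + 34897·55.47) / 152394
= 10665938.22 / 152394 = 69.9892... → 69.99.

69.99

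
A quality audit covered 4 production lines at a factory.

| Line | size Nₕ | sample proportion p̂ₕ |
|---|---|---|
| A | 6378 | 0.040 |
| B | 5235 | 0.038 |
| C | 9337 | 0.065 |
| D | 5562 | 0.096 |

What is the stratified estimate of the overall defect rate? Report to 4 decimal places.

N = 6378 + 5235 + 9337 + 5562 = 26512.
Overall proportion = Σ (Nₕ/N)·p̂ₕ.
Σ Nₕp̂ₕ = 255.12 + 198.93 + 606.905 + 533.952 = 1594.907.
1594.907 / 26512 = 0.060158... → 0.0602.

0.0602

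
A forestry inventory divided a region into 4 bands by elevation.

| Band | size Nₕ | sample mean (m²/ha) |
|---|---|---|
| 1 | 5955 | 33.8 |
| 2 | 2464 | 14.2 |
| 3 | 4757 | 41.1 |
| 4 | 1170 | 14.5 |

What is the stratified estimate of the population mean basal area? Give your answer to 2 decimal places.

31.28

N = 14346; weights Wₕ = Nₕ/N = (0.4151, 0.1718, 0.3316, 0.0816).
x̄_st = Σ Wₕ·x̄ₕ = 0.4151·33.8 + 0.1718·14.2 + 0.3316·41.1 + 0.0816·14.5 ≈ 31.2802...
→ 31.28.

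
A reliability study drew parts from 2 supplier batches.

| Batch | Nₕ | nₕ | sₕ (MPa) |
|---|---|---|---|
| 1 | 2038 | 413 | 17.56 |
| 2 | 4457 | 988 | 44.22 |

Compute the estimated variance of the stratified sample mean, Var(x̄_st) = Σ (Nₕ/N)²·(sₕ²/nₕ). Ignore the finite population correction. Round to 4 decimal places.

1.0055

N = 6495; Wₕ = Nₕ/N.
batch 1: (2038/6495)²·17.56²/413 = 0.0735104
batch 2: (4457/6495)²·44.22²/988 = 0.9319819
Sum = 1.0054924 → 1.0055.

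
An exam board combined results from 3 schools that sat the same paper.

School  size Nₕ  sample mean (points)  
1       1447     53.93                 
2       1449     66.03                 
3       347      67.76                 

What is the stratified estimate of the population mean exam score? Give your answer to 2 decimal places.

N = 1447 + 1449 + 347 = 3243.
Overall mean = Σ (Nₕ/N)·x̄ₕ — weight by population share, not a simple average.
Σ Nₕx̄ₕ = 1447·53.93 + 1449·66.03 + 347·67.76 = 78036.71 + 95677.47 + 23512.72 = 197226.9.
Divide by N: 197226.9 / 3243 = 60.8162... → 60.82.

60.82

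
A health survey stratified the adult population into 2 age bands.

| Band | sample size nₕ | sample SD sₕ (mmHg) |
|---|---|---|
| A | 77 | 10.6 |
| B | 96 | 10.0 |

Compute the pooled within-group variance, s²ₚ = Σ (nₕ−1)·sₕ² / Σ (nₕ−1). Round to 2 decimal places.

105.49

Degrees of freedom: 76 + 95 = 171.
Σ(nₕ−1)sₕ² = 76·112.36 + 95·100 = 18039.36.
s²ₚ = 18039.36 / 171 = 105.4933... → 105.49.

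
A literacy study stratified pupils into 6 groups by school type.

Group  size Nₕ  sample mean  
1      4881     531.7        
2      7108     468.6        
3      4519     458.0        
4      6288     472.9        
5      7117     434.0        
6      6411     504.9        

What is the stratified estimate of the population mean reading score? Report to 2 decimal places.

476.13

N = 36324; weights Wₕ = Nₕ/N = (0.1344, 0.1957, 0.1244, 0.1731, 0.1959, 0.1765).
x̄_st = Σ Wₕ·x̄ₕ = 0.1344·531.7 + 0.1957·468.6 + 0.1244·458.0 + 0.1731·472.9 + 0.1959·434.0 + 0.1765·504.9 ≈ 476.1322...
→ 476.13.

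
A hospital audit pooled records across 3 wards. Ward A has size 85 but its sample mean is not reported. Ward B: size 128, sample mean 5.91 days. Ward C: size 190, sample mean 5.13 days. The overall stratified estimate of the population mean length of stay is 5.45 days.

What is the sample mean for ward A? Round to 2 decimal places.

5.47

Σ Nₕx̄ₕ = N·μ, so 85·x̄_A = 403·5.45 − (128·5.91 + 190·5.13).
= 2196.35 − 1731.18 = 465.17.
x̄_A = 465.17 / 85 = 5.4726... → 5.47.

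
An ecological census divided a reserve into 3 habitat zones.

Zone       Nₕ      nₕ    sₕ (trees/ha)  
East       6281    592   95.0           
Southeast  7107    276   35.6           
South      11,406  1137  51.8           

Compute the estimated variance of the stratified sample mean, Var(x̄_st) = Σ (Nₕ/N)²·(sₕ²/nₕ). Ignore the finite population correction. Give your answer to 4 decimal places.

1.8551

N = 24794; Wₕ = Nₕ/N.
zone East: (6281/24794)²·95.0²/592 = 0.9783402
zone Southeast: (7107/24794)²·35.6²/276 = 0.3772857
zone South: (11406/24794)²·51.8²/1137 = 0.4994277
Sum = 1.8550536 → 1.8551.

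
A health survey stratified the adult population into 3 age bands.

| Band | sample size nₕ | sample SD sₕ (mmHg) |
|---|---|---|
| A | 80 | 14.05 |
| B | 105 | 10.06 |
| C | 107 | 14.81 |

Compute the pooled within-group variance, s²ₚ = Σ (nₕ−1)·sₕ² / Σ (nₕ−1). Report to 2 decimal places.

Degrees of freedom: 79 + 104 + 106 = 289.
Σ(nₕ−1)sₕ² = 79·197.4025 + 104·101.2036 + 106·219.3361 = 49369.5985.
s²ₚ = 49369.5985 / 289 = 170.8291... → 170.83.

170.83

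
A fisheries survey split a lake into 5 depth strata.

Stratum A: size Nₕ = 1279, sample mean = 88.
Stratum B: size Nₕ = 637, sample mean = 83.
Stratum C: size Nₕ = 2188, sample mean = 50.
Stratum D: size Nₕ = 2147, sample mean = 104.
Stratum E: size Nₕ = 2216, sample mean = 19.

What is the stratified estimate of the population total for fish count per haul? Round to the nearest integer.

A: 1279·88 = 112552
B: 637·83 = 52871
C: 2188·50 = 109400
D: 2147·104 = 223288
E: 2216·19 = 42104
τ̂ = Σ Nₕx̄ₕ = 540215.

540215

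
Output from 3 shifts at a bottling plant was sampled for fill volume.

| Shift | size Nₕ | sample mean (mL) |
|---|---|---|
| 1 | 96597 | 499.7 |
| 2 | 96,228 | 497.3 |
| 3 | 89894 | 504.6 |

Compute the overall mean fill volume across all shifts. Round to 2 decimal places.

500.44

N = 282719; weights Wₕ = Nₕ/N = (0.3417, 0.3404, 0.3180).
x̄_st = Σ Wₕ·x̄ₕ = 0.3417·499.7 + 0.3404·497.3 + 0.3180·504.6 ≈ 500.4411...
→ 500.44.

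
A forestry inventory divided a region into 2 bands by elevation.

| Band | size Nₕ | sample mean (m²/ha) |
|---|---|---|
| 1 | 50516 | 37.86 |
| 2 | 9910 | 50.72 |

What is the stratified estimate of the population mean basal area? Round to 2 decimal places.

N = 60426; weights Wₕ = Nₕ/N = (0.8360, 0.1640).
x̄_st = Σ Wₕ·x̄ₕ = 0.8360·37.86 + 0.1640·50.72 ≈ 39.9691...
→ 39.97.

39.97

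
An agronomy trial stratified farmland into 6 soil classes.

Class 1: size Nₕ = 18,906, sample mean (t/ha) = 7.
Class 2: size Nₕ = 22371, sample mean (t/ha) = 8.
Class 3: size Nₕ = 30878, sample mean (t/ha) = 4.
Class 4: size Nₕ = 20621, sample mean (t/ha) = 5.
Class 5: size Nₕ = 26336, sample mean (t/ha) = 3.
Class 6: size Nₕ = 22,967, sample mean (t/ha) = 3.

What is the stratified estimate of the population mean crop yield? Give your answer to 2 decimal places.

4.83

N = 142079; weights Wₕ = Nₕ/N = (0.1331, 0.1575, 0.2173, 0.1451, 0.1854, 0.1616).
x̄_st = Σ Wₕ·x̄ₕ = 0.1331·7 + 0.1575·8 + 0.2173·4 + 0.1451·5 + 0.1854·3 + 0.1616·3 ≈ 4.8271...
→ 4.83.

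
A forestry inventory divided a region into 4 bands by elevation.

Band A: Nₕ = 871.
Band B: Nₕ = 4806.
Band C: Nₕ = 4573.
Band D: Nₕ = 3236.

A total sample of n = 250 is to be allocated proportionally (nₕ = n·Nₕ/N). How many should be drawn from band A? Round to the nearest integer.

Share of band A = 871/13486 = 0.06459.
Allocate 250 × 0.06459 = 16.146... → 16.

16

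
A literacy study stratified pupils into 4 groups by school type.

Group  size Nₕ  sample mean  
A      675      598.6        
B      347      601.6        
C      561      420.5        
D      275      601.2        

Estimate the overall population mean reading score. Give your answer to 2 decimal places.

N = 675 + 347 + 561 + 275 = 1858.
The stratified mean weights each stratum mean by its population share Nₕ/N.
Σ Nₕx̄ₕ = 675·598.6 + 347·601.6 + 561·420.5 + 275·601.2 = 404055 + 208755.2 + 235900.5 + 165330 = 1014040.7.
Divide by N: 1014040.7 / 1858 = 545.7700... → 545.77.

545.77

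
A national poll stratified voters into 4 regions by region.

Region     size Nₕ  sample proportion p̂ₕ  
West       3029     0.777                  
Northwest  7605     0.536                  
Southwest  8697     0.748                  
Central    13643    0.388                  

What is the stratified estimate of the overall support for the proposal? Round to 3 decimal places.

Wₕ = Nₕ/N with N = 32974: 0.0919, 0.2306, 0.2638, 0.4138.
p̂_st = 0.0919·0.777 + 0.2306·0.536 + 0.2638·0.748 + 0.4138·0.388 ≈ 0.55282... → 0.553.

0.553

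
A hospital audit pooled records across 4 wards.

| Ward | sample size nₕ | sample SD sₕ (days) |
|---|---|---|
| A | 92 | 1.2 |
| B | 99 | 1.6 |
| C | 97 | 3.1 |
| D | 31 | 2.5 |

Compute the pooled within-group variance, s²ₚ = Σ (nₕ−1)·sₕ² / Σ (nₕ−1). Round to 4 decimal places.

4.7364

Degrees of freedom: 91 + 98 + 96 + 30 = 315.
Σ(nₕ−1)sₕ² = 91·1.44 + 98·2.56 + 96·9.61 + 30·6.25 = 1491.98.
s²ₚ = 1491.98 / 315 = 4.736444... → 4.7364.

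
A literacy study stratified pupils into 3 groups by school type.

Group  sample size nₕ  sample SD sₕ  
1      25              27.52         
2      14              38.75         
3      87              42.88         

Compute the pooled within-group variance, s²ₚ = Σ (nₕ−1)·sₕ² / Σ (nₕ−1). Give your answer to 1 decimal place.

1592.1

1: (25−1)·27.52² = 24·757.3504 = 18176.4096
2: (14−1)·38.75² = 13·1501.5625 = 19520.3125
3: (87−1)·42.88² = 86·1838.6944 = 158127.7184
Numerator = 195824.4405; denominator = Σ(nₕ−1) = 123.
s²ₚ = 195824.4405/123 = 1592.069... → 1592.1.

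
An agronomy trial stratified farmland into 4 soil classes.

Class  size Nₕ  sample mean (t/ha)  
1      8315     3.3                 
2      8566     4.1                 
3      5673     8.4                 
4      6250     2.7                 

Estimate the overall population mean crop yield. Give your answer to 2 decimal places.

4.41

x̄_st = (Σ Nₕx̄ₕ) / (Σ Nₕ) = (8315·3.3 + 8566·4.1 + 5673·8.4 + 6250·2.7) / 28804
= 127088.3 / 28804 = 4.4122... → 4.41.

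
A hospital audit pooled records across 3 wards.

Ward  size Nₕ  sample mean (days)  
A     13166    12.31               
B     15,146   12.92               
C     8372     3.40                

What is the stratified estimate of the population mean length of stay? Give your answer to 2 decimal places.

N = 36684; weights Wₕ = Nₕ/N = (0.3589, 0.4129, 0.2282).
x̄_st = Σ Wₕ·x̄ₕ = 0.3589·12.31 + 0.4129·12.92 + 0.2282·3.40 ≈ 10.5284...
→ 10.53.

10.53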